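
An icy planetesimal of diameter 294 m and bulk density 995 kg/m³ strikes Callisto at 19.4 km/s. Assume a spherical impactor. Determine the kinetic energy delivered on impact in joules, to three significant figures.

E ≈ 2.49 × 10^18 J

v = 19400 m/s.
Mass m = (π/6) ρ d³ = (π/6) × 995 × (294)³ = 1.324 × 10^10 kg
E = ½ m v² = 0.5 × 1.324 × 10^10 × (19400)² = 2.492 × 10^18 J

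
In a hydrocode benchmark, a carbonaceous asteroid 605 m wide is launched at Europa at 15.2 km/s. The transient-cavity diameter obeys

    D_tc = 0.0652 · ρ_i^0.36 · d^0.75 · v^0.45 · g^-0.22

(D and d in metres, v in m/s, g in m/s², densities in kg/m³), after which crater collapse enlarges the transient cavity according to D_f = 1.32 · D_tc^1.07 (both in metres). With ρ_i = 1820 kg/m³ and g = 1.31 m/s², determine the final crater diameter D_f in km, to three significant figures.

v = 15200 m/s.
ρ_i^0.36 = 1820^0.36 = 14.92
d^0.75 = 605^0.75 = 122.0
v^0.45 = 15200^0.45 = 76.18
g^-0.22 = 1.31^-0.22 = 0.9423
D_tc = 0.0652 × 14.92 × 122.0 × 76.18 × 0.9423 = 8519 m
D_f = 1.32 × (8519)^1.07 = 21188 m
     = 21.19 km

D_f ≈ 21.2 km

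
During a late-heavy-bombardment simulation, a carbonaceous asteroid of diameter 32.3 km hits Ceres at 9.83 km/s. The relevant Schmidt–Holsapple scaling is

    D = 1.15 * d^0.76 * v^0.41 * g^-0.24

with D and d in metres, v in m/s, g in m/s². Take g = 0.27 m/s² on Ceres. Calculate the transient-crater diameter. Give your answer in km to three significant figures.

D ≈ 182 km

In SI units: d = 32300 m, v = 9830 m/s.
d^0.76 = 32300^0.76 = 2673
v^0.41 = 9830^0.41 = 43.35
g^-0.24 = 0.27^-0.24 = 1.369
D = 1.15 × 2673 × 43.35 × 1.369 = 1.824 × 10^5 m
   = 182.4 km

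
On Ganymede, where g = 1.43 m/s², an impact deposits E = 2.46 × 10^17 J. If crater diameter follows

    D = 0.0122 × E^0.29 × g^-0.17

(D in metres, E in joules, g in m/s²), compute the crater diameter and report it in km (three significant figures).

D ≈ 1.27 km

E^0.29 = (2.46 × 10^17)^0.29 = 1.105 × 10^5
g^-0.17 = 1.43^-0.17 = 0.9410
D = 0.0122 × 1.105 × 10^5 × 0.9410 = 1269 m
   = 1.269 km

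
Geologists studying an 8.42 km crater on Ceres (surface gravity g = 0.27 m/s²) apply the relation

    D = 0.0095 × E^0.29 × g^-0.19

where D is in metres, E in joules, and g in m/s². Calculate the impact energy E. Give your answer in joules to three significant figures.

Rearranging: E = [D / (0.0095 · g^-0.19)]^(1/0.29).
D = 8420 m.
g^-0.19 = 0.27^-0.19 = 1.282
D / (0.0095 × 1.282) = 8420 / (0.01218) = 6.913 × 10^5
E = (6.913 × 10^5)^3.4483 = 1.371 × 10^20 J

E ≈ 1.37 × 10^20 J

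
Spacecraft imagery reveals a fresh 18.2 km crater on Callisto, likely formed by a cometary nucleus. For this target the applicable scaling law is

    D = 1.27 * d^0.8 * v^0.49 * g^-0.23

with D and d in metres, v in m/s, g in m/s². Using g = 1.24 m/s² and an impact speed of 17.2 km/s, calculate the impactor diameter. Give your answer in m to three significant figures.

d ≈ 425 m

Rearranging for d: d = [D / (1.27 · 17200^0.49 · 1.24^-0.23)]^(1/0.8).
D = 18200 m.
17200^0.49 = 119.0
1.24^-0.23 = 0.9517
Denominator = 1.27 × 119.0 × 0.9517 = 143.8
D / 143.8 = 18200 / 143.8 = 126.6
d = 126.6^(1/0.8) = 126.6^1.25 = 424.7 m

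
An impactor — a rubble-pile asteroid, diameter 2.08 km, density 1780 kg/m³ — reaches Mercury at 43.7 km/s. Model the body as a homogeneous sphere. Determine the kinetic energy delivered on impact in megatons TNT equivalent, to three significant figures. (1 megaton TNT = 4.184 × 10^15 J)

d = 2080 m; v = 43700 m/s.
Mass m = (π/6) ρ d³ = (π/6) × 1780 × (2080)³ = 8.387 × 10^12 kg
E = ½ m v² = 0.5 × 8.387 × 10^12 × (43700)² = 8.008 × 10^21 J
   = 8.008 × 10^21 / 4.184×10^15 = 1.914 × 10^6 Mt

E ≈ 1.91 × 10^6 Mt TNT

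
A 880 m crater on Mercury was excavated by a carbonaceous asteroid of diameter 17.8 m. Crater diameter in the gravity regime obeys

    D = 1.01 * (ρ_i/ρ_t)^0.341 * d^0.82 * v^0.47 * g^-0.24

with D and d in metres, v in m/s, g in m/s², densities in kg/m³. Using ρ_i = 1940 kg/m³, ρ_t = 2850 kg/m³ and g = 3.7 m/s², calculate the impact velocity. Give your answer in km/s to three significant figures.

v ≈ 30.6 km/s

Rearranging for v: v = [D / (1.01 · (1940/2850)^0.341 · 17.8^0.82 · 3.7^-0.24)]^(1/0.47).
(1940/2850)^0.341 = 0.8771
17.8^0.82 = 10.60
3.7^-0.24 = 0.7305
Denominator = 1.01 × 0.8771 × 10.60 × 0.7305 = 6.860
D / 6.860 = 880 / 6.860 = 128.3
v = 128.3^(1/0.47) = 128.3^2.1277 = 30597 m/s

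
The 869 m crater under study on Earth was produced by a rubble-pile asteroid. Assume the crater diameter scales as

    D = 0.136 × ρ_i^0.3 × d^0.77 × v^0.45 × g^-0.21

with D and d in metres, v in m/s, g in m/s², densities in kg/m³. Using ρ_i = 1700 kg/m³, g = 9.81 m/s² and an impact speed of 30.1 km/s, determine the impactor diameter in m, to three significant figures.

Rearranging for d: d = [D / (0.136 · 1700^0.3 · 30100^0.45 · 9.81^-0.21)]^(1/0.77).
1700^0.3 = 9.314
30100^0.45 = 103.6
9.81^-0.21 = 0.6191
Denominator = 0.136 × 9.314 × 103.6 × 0.6191 = 81.24
D / 81.24 = 869 / 81.24 = 10.70
d = 10.70^(1/0.77) = 10.70^1.2987 = 21.72 m

d ≈ 21.7 m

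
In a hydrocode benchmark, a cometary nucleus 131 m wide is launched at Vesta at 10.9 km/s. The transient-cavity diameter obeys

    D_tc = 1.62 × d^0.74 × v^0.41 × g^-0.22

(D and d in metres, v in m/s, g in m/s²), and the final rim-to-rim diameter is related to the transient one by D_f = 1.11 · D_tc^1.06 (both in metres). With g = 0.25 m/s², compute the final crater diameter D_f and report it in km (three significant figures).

D_f ≈ 6.66 km

v = 10900 m/s.
d^0.74 = 131^0.74 = 36.88
v^0.41 = 10900^0.41 = 45.22
g^-0.22 = 0.25^-0.22 = 1.357
D_tc = 1.62 × 36.88 × 45.22 × 1.357 = 3666 m
D_f = 1.11 × (3666)^1.06 = 6658 m
     = 6.658 km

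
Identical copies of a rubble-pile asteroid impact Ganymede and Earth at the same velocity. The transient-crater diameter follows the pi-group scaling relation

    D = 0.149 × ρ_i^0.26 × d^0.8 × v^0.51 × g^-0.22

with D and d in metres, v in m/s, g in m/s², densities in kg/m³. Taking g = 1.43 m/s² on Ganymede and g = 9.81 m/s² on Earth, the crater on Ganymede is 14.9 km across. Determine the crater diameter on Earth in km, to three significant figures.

D ≈ 9.75 km

All impactor-dependent factors cancel in the ratio, leaving D_Earth/D_Ganymede = (g_Earth/g_Ganymede)^-0.22.
(9.81/1.43)^-0.22 = 6.860^-0.22 = 0.6546
D_Earth = 0.6546 × 14.9 km = 9.75 km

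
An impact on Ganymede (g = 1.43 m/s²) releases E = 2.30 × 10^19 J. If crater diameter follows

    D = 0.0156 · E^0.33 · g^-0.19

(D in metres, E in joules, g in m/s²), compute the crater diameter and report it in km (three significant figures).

D ≈ 35.7 km

E^0.33 = (2.30 × 10^19)^0.33 = 2.451 × 10^6
g^-0.19 = 1.43^-0.19 = 0.9343
D = 0.0156 × 2.451 × 10^6 × 0.9343 = 35724 m
   = 35.72 km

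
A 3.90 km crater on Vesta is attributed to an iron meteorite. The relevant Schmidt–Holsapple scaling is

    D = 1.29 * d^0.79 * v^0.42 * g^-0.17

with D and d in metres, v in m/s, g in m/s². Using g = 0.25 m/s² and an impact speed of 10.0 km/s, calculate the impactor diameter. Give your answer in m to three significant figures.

d ≈ 141 m

Rearranging for d: d = [D / (1.29 · 10000^0.42 · 0.25^-0.17)]^(1/0.79).
D = 3900 m.
10000^0.42 = 47.86
0.25^-0.17 = 1.266
Denominator = 1.29 × 47.86 × 1.266 = 78.16
D / 78.16 = 3900 / 78.16 = 49.90
d = 49.90^(1/0.79) = 49.90^1.2658 = 141.1 m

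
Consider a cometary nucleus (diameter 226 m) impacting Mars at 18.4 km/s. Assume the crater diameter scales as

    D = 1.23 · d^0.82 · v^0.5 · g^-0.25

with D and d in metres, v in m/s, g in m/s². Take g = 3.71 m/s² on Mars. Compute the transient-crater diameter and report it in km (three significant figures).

D ≈ 10.2 km

In SI units: v = 18400 m/s.
d^0.82 = 226^0.82 = 85.19
v^0.5 = 18400^0.5 = 135.6
g^-0.25 = 3.71^-0.25 = 0.7205
D = 1.23 × 85.19 × 135.6 × 0.7205 = 10237 m
   = 10.24 km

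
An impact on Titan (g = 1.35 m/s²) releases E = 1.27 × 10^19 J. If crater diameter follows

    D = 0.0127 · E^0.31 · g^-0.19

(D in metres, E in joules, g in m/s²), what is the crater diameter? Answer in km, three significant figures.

D ≈ 10.0 km

E^0.31 = (1.27 × 10^19)^0.31 = 8.359 × 10^5
g^-0.19 = 1.35^-0.19 = 0.9446
D = 0.0127 × 8.359 × 10^5 × 0.9446 = 10028 m
   = 10.03 km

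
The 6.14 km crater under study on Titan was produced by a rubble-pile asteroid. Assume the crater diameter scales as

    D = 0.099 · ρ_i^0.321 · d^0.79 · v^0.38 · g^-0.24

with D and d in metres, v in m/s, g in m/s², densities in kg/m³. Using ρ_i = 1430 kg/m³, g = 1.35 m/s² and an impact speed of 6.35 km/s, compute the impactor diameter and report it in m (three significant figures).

d ≈ 988 m

Rearranging for d: d = [D / (0.099 · 1430^0.321 · 6350^0.38 · 1.35^-0.24)]^(1/0.79).
D = 6140 m.
1430^0.321 = 10.30
6350^0.38 = 27.86
1.35^-0.24 = 0.9305
Denominator = 0.099 × 10.30 × 27.86 × 0.9305 = 26.43
D / 26.43 = 6140 / 26.43 = 232.3
d = 232.3^(1/0.79) = 232.3^1.2658 = 988.4 m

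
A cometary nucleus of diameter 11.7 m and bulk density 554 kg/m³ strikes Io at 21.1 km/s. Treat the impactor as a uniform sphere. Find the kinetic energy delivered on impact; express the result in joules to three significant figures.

v = 21100 m/s.
Mass m = (π/6) ρ d³ = (π/6) × 554 × (11.7)³ = 4.646 × 10^5 kg
E = ½ m v² = 0.5 × 4.646 × 10^5 × (21100)² = 1.034 × 10^14 J

E ≈ 1.03 × 10^14 J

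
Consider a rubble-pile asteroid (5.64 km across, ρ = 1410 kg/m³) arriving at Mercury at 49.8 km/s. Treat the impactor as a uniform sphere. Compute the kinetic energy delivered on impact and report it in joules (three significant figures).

E ≈ 1.64 × 10^23 J

d = 5640 m; v = 49800 m/s.
Mass m = (π/6) ρ d³ = (π/6) × 1410 × (5640)³ = 1.325 × 10^14 kg
E = ½ m v² = 0.5 × 1.325 × 10^14 × (49800)² = 1.643 × 10^23 J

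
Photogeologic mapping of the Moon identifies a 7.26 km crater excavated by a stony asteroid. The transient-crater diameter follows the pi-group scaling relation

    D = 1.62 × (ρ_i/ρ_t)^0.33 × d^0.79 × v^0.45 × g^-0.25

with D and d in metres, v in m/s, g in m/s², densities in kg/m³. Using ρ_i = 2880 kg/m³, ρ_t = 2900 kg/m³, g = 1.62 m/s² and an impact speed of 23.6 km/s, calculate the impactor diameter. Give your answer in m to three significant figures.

d ≈ 158 m

Rearranging for d: d = [D / (1.62 · (2880/2900)^0.33 · 23600^0.45 · 1.62^-0.25)]^(1/0.79).
D = 7260 m.
(2880/2900)^0.33 = 0.9977
23600^0.45 = 92.86
1.62^-0.25 = 0.8864
Denominator = 1.62 × 0.9977 × 92.86 × 0.8864 = 133.0
D / 133.0 = 7260 / 133.0 = 54.59
d = 54.59^(1/0.79) = 54.59^1.2658 = 158.1 m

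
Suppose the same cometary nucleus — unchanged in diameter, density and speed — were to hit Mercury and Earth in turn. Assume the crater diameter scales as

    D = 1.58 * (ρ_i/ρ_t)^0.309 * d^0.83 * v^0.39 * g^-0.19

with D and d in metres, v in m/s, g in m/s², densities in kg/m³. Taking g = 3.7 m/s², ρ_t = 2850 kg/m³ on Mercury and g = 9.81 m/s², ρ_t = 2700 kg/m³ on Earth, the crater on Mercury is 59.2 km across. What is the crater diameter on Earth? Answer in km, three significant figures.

The impactor-only factors (d, v, ρ_i) cancel in the ratio, leaving D_Earth/D_Mercury = (g_Earth/g_Mercury)^-0.19 · (ρ_t,Mercury/ρ_t,Earth)^0.309.
(9.81/3.7)^-0.19 = 2.651^-0.19 = 0.8309
(2850/2700)^0.309 = 1.056^0.309 = 1.017
Ratio = 0.8309 × 1.017 = 0.8450
D_Earth = 0.8450 × 59.2 km = 50.0 km

D ≈ 50.0 km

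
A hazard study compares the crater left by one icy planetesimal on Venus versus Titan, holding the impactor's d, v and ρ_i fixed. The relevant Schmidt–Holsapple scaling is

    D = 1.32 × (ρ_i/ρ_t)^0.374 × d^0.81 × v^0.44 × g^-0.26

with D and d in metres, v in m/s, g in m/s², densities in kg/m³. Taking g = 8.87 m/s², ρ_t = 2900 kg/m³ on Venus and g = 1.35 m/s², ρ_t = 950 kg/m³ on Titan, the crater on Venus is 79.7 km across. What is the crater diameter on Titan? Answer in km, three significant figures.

D ≈ 197 km

The impactor-only factors (d, v, ρ_i) cancel in the ratio, leaving D_Titan/D_Venus = (g_Titan/g_Venus)^-0.26 · (ρ_t,Venus/ρ_t,Titan)^0.374.
(1.35/8.87)^-0.26 = 0.1522^-0.26 = 1.631
(2900/950)^0.374 = 3.053^0.374 = 1.518
Ratio = 1.631 × 1.518 = 2.476
D_Titan = 2.476 × 79.7 km = 197 km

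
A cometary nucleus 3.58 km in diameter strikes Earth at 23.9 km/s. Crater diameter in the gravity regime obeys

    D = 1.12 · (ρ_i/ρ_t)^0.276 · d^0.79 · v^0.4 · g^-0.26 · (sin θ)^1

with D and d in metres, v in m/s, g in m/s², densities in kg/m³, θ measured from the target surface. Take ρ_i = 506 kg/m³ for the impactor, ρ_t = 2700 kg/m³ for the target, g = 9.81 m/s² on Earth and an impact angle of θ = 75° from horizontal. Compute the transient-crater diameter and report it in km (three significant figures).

In SI units: d = 3580 m, v = 23900 m/s.
(ρ_i/ρ_t)^0.276 = (506/2700)^0.276 = 0.6299
d^0.79 = 3580^0.79 = 642.0
v^0.4 = 23900^0.4 = 56.41
g^-0.26 = 9.81^-0.26 = 0.5523
(sin 75°)^1 = 0.9659^1 = 0.9659
D = 1.12 × 0.6299 × 642.0 × 56.41 × 0.5523 × 0.9659 = 13630 m
   = 13.63 km

D ≈ 13.6 km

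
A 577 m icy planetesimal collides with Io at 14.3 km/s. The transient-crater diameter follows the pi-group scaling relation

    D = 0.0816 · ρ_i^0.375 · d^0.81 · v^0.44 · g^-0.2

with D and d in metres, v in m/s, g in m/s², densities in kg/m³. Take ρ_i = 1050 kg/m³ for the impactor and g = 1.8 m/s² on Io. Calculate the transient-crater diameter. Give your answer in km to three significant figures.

D ≈ 11.4 km

In SI units: v = 14300 m/s.
ρ_i^0.375 = 1050^0.375 = 13.58
d^0.81 = 577^0.81 = 172.4
v^0.44 = 14300^0.44 = 67.35
g^-0.2 = 1.8^-0.2 = 0.8891
D = 0.0816 × 13.58 × 172.4 × 67.35 × 0.8891 = 11440 m
   = 11.44 km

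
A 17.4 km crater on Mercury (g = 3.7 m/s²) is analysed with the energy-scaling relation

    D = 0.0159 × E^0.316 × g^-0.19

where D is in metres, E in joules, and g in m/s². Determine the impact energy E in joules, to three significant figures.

Rearranging: E = [D / (0.0159 · g^-0.19)]^(1/0.316).
D = 17400 m.
g^-0.19 = 3.7^-0.19 = 0.7799
D / (0.0159 × 0.7799) = 17400 / (0.01240) = 1.403 × 10^6
E = (1.403 × 10^6)^3.1646 = 2.838 × 10^19 J

E ≈ 2.84 × 10^19 J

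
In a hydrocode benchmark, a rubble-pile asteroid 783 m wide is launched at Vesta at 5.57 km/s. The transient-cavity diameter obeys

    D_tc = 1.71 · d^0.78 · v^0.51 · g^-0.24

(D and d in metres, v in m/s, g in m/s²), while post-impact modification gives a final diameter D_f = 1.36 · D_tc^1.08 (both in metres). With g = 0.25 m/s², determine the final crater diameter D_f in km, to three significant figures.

D_f ≈ 110 km

v = 5570 m/s.
d^0.78 = 783^0.78 = 180.8
v^0.51 = 5570^0.51 = 81.36
g^-0.24 = 0.25^-0.24 = 1.395
D_tc = 1.71 × 180.8 × 81.36 × 1.395 = 35090 m
D_f = 1.36 × (35090)^1.08 = 1.102 × 10^5 m
     = 110.2 km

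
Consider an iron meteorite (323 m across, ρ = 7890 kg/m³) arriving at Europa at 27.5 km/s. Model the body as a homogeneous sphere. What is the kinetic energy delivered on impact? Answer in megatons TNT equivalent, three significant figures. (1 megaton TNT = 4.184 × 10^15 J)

E ≈ 12600 Mt TNT

v = 27500 m/s.
Mass m = (π/6) ρ d³ = (π/6) × 7890 × (323)³ = 1.392 × 10^11 kg
E = ½ m v² = 0.5 × 1.392 × 10^11 × (27500)² = 5.263 × 10^19 J
   = 5.263 × 10^19 / 4.184×10^15 = 12581 Mt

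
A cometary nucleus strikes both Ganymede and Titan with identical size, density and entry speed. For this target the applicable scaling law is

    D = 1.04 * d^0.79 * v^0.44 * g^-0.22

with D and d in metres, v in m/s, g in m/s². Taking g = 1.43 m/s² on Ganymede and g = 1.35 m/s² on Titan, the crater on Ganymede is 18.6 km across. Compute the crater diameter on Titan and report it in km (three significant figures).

All impactor-dependent factors cancel in the ratio, leaving D_Titan/D_Ganymede = (g_Titan/g_Ganymede)^-0.22.
(1.35/1.43)^-0.22 = 0.9441^-0.22 = 1.013
D_Titan = 1.013 × 18.6 km = 18.8 km

D ≈ 18.8 km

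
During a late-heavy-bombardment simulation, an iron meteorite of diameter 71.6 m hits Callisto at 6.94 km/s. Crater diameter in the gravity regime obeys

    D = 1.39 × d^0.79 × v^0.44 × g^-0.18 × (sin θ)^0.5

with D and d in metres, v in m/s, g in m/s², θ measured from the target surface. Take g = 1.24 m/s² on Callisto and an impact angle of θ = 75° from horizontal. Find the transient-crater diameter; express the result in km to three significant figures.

D ≈ 1.88 km

In SI units: v = 6940 m/s.
d^0.79 = 71.6^0.79 = 29.20
v^0.44 = 6940^0.44 = 49.00
g^-0.18 = 1.24^-0.18 = 0.9620
(sin 75°)^0.5 = 0.9659^0.5 = 0.9828
D = 1.39 × 29.20 × 49.00 × 0.9620 × 0.9828 = 1880 m
   = 1.880 km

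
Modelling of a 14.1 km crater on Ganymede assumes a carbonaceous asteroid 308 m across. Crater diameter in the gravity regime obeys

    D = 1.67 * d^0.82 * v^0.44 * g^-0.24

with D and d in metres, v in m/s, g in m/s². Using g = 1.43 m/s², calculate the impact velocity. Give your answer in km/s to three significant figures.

v ≈ 23.5 km/s

Rearranging for v: v = [D / (1.67 · 308^0.82 · 1.43^-0.24)]^(1/0.44).
D = 14100 m.
308^0.82 = 109.8
1.43^-0.24 = 0.9177
Denominator = 1.67 × 109.8 × 0.9177 = 168.3
D / 168.3 = 14100 / 168.3 = 83.78
v = 83.78^(1/0.44) = 83.78^2.2727 = 23481 m/s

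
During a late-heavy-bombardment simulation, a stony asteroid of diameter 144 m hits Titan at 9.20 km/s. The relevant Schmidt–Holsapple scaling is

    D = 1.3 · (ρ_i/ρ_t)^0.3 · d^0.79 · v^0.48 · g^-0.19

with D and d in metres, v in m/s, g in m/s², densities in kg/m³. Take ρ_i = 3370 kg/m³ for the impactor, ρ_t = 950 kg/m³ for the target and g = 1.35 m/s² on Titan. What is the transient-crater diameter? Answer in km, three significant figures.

In SI units: v = 9200 m/s.
(ρ_i/ρ_t)^0.3 = (3370/950)^0.3 = 1.462
d^0.79 = 144^0.79 = 50.71
v^0.48 = 9200^0.48 = 79.91
g^-0.19 = 1.35^-0.19 = 0.9446
D = 1.3 × 1.462 × 50.71 × 79.91 × 0.9446 = 7275 m
   = 7.275 km

D ≈ 7.28 km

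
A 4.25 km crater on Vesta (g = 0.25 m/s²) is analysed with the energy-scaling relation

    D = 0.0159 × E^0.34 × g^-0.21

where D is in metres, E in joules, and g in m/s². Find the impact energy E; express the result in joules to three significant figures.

E ≈ 3.89 × 10^15 J

Rearranging: E = [D / (0.0159 · g^-0.21)]^(1/0.34).
D = 4250 m.
g^-0.21 = 0.25^-0.21 = 1.338
D / (0.0159 × 1.338) = 4250 / (0.02127) = 1.998 × 10^5
E = (1.998 × 10^5)^2.9412 = 3.891 × 10^15 J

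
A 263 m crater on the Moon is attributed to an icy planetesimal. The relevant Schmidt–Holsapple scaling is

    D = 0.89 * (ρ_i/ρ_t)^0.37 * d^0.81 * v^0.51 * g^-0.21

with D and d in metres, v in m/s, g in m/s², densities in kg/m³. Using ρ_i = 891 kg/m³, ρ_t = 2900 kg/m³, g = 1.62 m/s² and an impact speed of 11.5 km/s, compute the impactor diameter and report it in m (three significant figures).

Rearranging for d: d = [D / (0.89 · (891/2900)^0.37 · 11500^0.51 · 1.62^-0.21)]^(1/0.81).
(891/2900)^0.37 = 0.6462
11500^0.51 = 117.7
1.62^-0.21 = 0.9037
Denominator = 0.89 × 0.6462 × 117.7 × 0.9037 = 61.17
D / 61.17 = 263 / 61.17 = 4.299
d = 4.299^(1/0.81) = 4.299^1.2346 = 6.053 m

d ≈ 6.05 m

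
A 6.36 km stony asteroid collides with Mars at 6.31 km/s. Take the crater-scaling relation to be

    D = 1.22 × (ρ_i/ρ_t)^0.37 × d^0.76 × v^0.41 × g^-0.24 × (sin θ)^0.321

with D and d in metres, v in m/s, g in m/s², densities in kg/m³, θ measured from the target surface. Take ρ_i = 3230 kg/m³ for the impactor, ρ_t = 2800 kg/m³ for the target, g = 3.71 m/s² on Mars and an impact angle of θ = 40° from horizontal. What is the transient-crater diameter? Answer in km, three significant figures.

In SI units: d = 6360 m, v = 6310 m/s.
(ρ_i/ρ_t)^0.37 = (3230/2800)^0.37 = 1.054
d^0.76 = 6360^0.76 = 777.4
v^0.41 = 6310^0.41 = 36.14
g^-0.24 = 3.71^-0.24 = 0.7300
(sin 40°)^0.321 = 0.6428^0.321 = 0.8677
D = 1.22 × 1.054 × 777.4 × 36.14 × 0.7300 × 0.8677 = 22884 m
   = 22.88 km

D ≈ 22.9 km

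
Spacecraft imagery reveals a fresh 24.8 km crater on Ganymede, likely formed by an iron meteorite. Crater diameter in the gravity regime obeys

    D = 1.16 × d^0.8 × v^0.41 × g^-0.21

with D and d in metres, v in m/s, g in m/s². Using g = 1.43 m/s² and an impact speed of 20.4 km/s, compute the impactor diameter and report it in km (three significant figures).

Rearranging for d: d = [D / (1.16 · 20400^0.41 · 1.43^-0.21)]^(1/0.8).
D = 24800 m.
20400^0.41 = 58.47
1.43^-0.21 = 0.9276
Denominator = 1.16 × 58.47 × 0.9276 = 62.91
D / 62.91 = 24800 / 62.91 = 394.2
d = 394.2^(1/0.8) = 394.2^1.25 = 1756 m

d ≈ 1.76 km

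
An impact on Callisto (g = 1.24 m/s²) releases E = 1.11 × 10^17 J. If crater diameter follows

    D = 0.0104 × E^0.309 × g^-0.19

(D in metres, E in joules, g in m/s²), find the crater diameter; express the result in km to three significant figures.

D ≈ 1.85 km

E^0.309 = (1.11 × 10^17)^0.309 = 1.849 × 10^5
g^-0.19 = 1.24^-0.19 = 0.9600
D = 0.0104 × 1.849 × 10^5 × 0.9600 = 1846 m
   = 1.846 km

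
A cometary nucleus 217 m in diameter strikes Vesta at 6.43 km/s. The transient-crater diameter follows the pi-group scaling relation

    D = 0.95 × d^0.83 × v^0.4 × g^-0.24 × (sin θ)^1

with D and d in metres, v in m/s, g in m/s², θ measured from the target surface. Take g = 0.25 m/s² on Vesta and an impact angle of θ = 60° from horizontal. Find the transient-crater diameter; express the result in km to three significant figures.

In SI units: v = 6430 m/s.
d^0.83 = 217^0.83 = 86.95
v^0.4 = 6430^0.4 = 33.36
g^-0.24 = 0.25^-0.24 = 1.395
(sin 60°)^1 = 0.8660^1 = 0.8660
D = 0.95 × 86.95 × 33.36 × 1.395 × 0.8660 = 3329 m
   = 3.329 km

D ≈ 3.33 km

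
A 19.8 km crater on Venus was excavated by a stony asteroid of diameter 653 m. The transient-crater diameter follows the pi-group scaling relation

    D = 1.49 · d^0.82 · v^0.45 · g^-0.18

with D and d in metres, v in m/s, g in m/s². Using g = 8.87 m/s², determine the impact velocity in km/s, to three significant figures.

Rearranging for v: v = [D / (1.49 · 653^0.82 · 8.87^-0.18)]^(1/0.45).
D = 19800 m.
653^0.82 = 203.3
8.87^-0.18 = 0.6751
Denominator = 1.49 × 203.3 × 0.6751 = 204.5
D / 204.5 = 19800 / 204.5 = 96.82
v = 96.82^(1/0.45) = 96.82^2.2222 = 25895 m/s

v ≈ 25.9 km/s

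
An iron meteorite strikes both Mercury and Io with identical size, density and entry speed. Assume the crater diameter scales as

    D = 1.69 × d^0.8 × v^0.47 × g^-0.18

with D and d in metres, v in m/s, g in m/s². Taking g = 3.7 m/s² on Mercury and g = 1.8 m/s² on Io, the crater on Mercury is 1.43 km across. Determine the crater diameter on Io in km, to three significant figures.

All impactor-dependent factors cancel in the ratio, leaving D_Io/D_Mercury = (g_Io/g_Mercury)^-0.18.
(1.8/3.7)^-0.18 = 0.4865^-0.18 = 1.138
D_Io = 1.138 × 1.43 km = 1.63 km

D ≈ 1.63 km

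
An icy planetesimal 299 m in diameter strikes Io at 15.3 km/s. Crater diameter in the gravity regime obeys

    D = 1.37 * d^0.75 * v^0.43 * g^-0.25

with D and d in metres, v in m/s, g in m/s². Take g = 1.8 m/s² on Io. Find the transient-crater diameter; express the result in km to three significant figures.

In SI units: v = 15300 m/s.
d^0.75 = 299^0.75 = 71.90
v^0.43 = 15300^0.43 = 63.01
g^-0.25 = 1.8^-0.25 = 0.8633
D = 1.37 × 71.90 × 63.01 × 0.8633 = 5358 m
   = 5.358 km

D ≈ 5.36 km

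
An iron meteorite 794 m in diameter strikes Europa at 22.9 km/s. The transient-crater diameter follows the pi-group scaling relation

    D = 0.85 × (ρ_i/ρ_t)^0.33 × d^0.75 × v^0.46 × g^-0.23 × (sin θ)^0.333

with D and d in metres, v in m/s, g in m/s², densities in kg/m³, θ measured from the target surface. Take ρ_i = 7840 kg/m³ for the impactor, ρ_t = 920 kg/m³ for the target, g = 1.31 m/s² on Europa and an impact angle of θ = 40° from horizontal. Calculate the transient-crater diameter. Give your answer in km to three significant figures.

In SI units: v = 22900 m/s.
(ρ_i/ρ_t)^0.33 = (7840/920)^0.33 = 2.028
d^0.75 = 794^0.75 = 149.6
v^0.46 = 22900^0.46 = 101.3
g^-0.23 = 1.31^-0.23 = 0.9398
(sin 40°)^0.333 = 0.6428^0.333 = 0.8632
D = 0.85 × 2.028 × 149.6 × 101.3 × 0.9398 × 0.8632 = 21192 m
   = 21.19 km

D ≈ 21.2 km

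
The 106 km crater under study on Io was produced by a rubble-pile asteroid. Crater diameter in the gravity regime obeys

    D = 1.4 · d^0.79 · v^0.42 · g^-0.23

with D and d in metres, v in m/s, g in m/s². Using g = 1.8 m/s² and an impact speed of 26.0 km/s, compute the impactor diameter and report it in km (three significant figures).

Rearranging for d: d = [D / (1.4 · 26000^0.42 · 1.8^-0.23)]^(1/0.79).
D = 106000 m.
26000^0.42 = 71.50
1.8^-0.23 = 0.8735
Denominator = 1.4 × 71.50 × 0.8735 = 87.44
D / 87.44 = 106000 / 87.44 = 1212
d = 1212^(1/0.79) = 1212^1.2658 = 8000 m

d ≈ 8.00 km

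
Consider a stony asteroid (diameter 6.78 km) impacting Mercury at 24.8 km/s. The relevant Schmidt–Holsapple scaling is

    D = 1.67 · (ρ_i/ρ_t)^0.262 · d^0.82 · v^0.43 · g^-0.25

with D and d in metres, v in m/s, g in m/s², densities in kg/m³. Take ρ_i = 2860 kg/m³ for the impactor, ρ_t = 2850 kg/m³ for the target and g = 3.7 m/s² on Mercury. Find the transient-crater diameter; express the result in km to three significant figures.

In SI units: d = 6780 m, v = 24800 m/s.
(ρ_i/ρ_t)^0.262 = (2860/2850)^0.262 = 1.001
d^0.82 = 6780^0.82 = 1386
v^0.43 = 24800^0.43 = 77.56
g^-0.25 = 3.7^-0.25 = 0.7210
D = 1.67 × 1.001 × 1386 × 77.56 × 0.7210 = 1.296 × 10^5 m
   = 129.6 km

D ≈ 130 km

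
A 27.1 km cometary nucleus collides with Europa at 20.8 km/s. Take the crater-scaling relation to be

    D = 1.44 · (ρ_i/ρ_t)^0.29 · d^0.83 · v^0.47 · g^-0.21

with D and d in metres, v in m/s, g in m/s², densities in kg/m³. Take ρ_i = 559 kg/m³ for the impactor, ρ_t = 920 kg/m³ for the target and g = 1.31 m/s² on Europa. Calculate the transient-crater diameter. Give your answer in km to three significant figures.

D ≈ 602 km

In SI units: d = 27100 m, v = 20800 m/s.
(ρ_i/ρ_t)^0.29 = (559/920)^0.29 = 0.8655
d^0.83 = 27100^0.83 = 4779
v^0.47 = 20800^0.47 = 107.0
g^-0.21 = 1.31^-0.21 = 0.9449
D = 1.44 × 0.8655 × 4779 × 107.0 × 0.9449 = 6.022 × 10^5 m
   = 602.2 km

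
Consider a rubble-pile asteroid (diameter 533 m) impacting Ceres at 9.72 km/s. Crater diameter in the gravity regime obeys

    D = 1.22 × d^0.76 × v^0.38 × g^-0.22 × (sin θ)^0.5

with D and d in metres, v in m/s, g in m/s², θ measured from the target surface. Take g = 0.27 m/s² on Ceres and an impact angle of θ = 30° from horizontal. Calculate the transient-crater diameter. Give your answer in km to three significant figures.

In SI units: v = 9720 m/s.
d^0.76 = 533^0.76 = 118.1
v^0.38 = 9720^0.38 = 32.76
g^-0.22 = 0.27^-0.22 = 1.334
(sin 30°)^0.5 = 0.5000^0.5 = 0.7071
D = 1.22 × 118.1 × 32.76 × 1.334 × 0.7071 = 4452 m
   = 4.452 km

D ≈ 4.45 km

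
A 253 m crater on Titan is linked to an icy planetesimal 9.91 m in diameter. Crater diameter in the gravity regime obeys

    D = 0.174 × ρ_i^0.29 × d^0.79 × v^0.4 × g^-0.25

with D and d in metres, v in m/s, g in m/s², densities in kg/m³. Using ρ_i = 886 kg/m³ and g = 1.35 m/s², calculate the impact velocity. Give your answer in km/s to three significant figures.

v ≈ 7.65 km/s

Rearranging for v: v = [D / (0.174 · 886^0.29 · 9.91^0.79 · 1.35^-0.25)]^(1/0.4).
886^0.29 = 7.157
9.91^0.79 = 6.122
1.35^-0.25 = 0.9277
Denominator = 0.174 × 7.157 × 6.122 × 0.9277 = 7.073
D / 7.073 = 253 / 7.073 = 35.77
v = 35.77^(1/0.4) = 35.77^2.5 = 7652 m/s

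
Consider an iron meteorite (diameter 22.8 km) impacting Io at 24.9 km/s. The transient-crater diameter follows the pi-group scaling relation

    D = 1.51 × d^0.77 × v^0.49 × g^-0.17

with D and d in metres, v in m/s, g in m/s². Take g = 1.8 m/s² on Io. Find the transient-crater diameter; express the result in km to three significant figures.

In SI units: d = 22800 m, v = 24900 m/s.
d^0.77 = 22800^0.77 = 2268
v^0.49 = 24900^0.49 = 142.6
g^-0.17 = 1.8^-0.17 = 0.9049
D = 1.51 × 2268 × 142.6 × 0.9049 = 4.419 × 10^5 m
   = 441.9 km

D ≈ 442 km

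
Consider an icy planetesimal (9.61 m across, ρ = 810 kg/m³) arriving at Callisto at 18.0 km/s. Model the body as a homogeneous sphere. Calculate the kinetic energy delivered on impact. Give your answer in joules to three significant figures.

E ≈ 6.10 × 10^13 J

v = 18000 m/s.
Mass m = (π/6) ρ d³ = (π/6) × 810 × (9.61)³ = 3.764 × 10^5 kg
E = ½ m v² = 0.5 × 3.764 × 10^5 × (18000)² = 6.098 × 10^13 J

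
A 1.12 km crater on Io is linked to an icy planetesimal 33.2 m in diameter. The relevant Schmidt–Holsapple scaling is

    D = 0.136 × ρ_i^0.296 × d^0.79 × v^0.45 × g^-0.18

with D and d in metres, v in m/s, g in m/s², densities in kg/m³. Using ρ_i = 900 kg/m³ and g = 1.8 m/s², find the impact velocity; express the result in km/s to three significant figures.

Rearranging for v: v = [D / (0.136 · 900^0.296 · 33.2^0.79 · 1.8^-0.18)]^(1/0.45).
D = 1120 m.
900^0.296 = 7.490
33.2^0.79 = 15.91
1.8^-0.18 = 0.8996
Denominator = 0.136 × 7.490 × 15.91 × 0.8996 = 14.58
D / 14.58 = 1120 / 14.58 = 76.82
v = 76.82^(1/0.45) = 76.82^2.2222 = 15485 m/s

v ≈ 15.5 km/s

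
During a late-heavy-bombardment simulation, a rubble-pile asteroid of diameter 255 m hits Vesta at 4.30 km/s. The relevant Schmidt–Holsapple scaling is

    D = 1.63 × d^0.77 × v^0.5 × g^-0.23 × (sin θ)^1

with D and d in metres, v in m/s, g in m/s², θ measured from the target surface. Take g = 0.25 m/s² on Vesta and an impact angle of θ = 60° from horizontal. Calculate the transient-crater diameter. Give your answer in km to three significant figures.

In SI units: v = 4300 m/s.
d^0.77 = 255^0.77 = 71.29
v^0.5 = 4300^0.5 = 65.57
g^-0.23 = 0.25^-0.23 = 1.376
(sin 60°)^1 = 0.8660^1 = 0.8660
D = 1.63 × 71.29 × 65.57 × 1.376 × 0.8660 = 9079 m
   = 9.079 km

D ≈ 9.08 km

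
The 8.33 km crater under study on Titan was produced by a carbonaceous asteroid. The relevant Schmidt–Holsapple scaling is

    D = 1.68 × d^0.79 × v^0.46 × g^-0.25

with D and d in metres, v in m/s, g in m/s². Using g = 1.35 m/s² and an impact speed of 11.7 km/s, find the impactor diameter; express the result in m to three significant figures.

d ≈ 224 m

Rearranging for d: d = [D / (1.68 · 11700^0.46 · 1.35^-0.25)]^(1/0.79).
D = 8330 m.
11700^0.46 = 74.36
1.35^-0.25 = 0.9277
Denominator = 1.68 × 74.36 × 0.9277 = 115.9
D / 115.9 = 8330 / 115.9 = 71.87
d = 71.87^(1/0.79) = 71.87^1.2658 = 223.9 m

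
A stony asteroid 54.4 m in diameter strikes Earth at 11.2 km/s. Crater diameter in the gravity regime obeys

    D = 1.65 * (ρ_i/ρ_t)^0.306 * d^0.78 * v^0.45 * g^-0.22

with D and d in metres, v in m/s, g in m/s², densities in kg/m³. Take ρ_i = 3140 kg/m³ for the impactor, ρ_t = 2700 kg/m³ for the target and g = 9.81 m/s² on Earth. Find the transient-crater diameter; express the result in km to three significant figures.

D ≈ 1.57 km

In SI units: v = 11200 m/s.
(ρ_i/ρ_t)^0.306 = (3140/2700)^0.306 = 1.047
d^0.78 = 54.4^0.78 = 22.58
v^0.45 = 11200^0.45 = 66.40
g^-0.22 = 9.81^-0.22 = 0.6051
D = 1.65 × 1.047 × 22.58 × 66.40 × 0.6051 = 1567 m
   = 1.567 km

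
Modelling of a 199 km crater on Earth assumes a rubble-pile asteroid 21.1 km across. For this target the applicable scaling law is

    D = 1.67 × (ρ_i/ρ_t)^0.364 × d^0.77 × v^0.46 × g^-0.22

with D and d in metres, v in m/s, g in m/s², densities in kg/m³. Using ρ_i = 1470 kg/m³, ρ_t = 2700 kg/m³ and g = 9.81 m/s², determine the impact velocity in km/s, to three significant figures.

Rearranging for v: v = [D / (1.67 · (1470/2700)^0.364 · 21100^0.77 · 9.81^-0.22)]^(1/0.46).
D = 199000 m.
(1470/2700)^0.364 = 0.8015
21100^0.77 = 2136
9.81^-0.22 = 0.6051
Denominator = 1.67 × 0.8015 × 2136 × 0.6051 = 1730
D / 1730 = 199000 / 1730 = 115.0
v = 115.0^(1/0.46) = 115.0^2.1739 = 30182 m/s

v ≈ 30.2 km/s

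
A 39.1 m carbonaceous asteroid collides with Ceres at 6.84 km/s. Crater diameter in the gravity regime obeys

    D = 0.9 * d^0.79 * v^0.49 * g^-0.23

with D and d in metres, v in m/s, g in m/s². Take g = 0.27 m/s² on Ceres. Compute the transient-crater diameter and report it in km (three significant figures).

D ≈ 1.67 km

In SI units: v = 6840 m/s.
d^0.79 = 39.1^0.79 = 18.11
v^0.49 = 6840^0.49 = 75.71
g^-0.23 = 0.27^-0.23 = 1.351
D = 0.9 × 18.11 × 75.71 × 1.351 = 1667 m
   = 1.667 km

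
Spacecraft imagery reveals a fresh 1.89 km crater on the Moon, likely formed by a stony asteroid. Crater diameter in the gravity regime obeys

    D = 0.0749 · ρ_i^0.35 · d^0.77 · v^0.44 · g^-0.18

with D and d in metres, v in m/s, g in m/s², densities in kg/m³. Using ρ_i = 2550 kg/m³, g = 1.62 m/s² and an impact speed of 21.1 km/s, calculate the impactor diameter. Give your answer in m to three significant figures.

d ≈ 55.8 m

Rearranging for d: d = [D / (0.0749 · 2550^0.35 · 21100^0.44 · 1.62^-0.18)]^(1/0.77).
D = 1890 m.
2550^0.35 = 15.57
21100^0.44 = 79.93
1.62^-0.18 = 0.9168
Denominator = 0.0749 × 15.57 × 79.93 × 0.9168 = 85.46
D / 85.46 = 1890 / 85.46 = 22.12
d = 22.12^(1/0.77) = 22.12^1.2987 = 55.78 m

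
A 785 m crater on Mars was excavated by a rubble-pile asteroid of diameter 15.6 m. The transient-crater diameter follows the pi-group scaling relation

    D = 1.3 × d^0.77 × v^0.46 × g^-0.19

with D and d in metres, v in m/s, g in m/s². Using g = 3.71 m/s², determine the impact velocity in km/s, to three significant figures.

Rearranging for v: v = [D / (1.3 · 15.6^0.77 · 3.71^-0.19)]^(1/0.46).
15.6^0.77 = 8.293
3.71^-0.19 = 0.7795
Denominator = 1.3 × 8.293 × 0.7795 = 8.404
D / 8.404 = 785 / 8.404 = 93.41
v = 93.41^(1/0.46) = 93.41^2.1739 = 19206 m/s

v ≈ 19.2 km/s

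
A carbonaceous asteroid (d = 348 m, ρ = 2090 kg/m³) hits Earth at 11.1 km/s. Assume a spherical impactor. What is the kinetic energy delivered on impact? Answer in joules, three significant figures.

v = 11100 m/s.
Mass m = (π/6) ρ d³ = (π/6) × 2090 × (348)³ = 4.612 × 10^10 kg
E = ½ m v² = 0.5 × 4.612 × 10^10 × (11100)² = 2.841 × 10^18 J

E ≈ 2.84 × 10^18 J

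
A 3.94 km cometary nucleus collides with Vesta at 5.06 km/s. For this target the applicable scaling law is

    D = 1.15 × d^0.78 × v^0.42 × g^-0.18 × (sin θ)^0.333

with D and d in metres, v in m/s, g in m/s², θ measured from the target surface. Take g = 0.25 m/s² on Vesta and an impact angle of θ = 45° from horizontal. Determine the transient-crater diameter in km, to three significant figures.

In SI units: d = 3940 m, v = 5060 m/s.
d^0.78 = 3940^0.78 = 637.5
v^0.42 = 5060^0.42 = 35.95
g^-0.18 = 0.25^-0.18 = 1.283
(sin 45°)^0.333 = 0.7071^0.333 = 0.8910
D = 1.15 × 637.5 × 35.95 × 1.283 × 0.8910 = 30129 m
   = 30.13 km

D ≈ 30.1 km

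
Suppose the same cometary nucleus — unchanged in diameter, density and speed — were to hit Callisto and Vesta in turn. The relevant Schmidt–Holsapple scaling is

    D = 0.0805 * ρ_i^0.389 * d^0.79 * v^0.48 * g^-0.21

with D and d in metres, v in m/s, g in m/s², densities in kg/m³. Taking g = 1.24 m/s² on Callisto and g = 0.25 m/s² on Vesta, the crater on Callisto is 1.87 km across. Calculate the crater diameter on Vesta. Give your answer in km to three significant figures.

All impactor-dependent factors cancel in the ratio, leaving D_Vesta/D_Callisto = (g_Vesta/g_Callisto)^-0.21.
(0.25/1.24)^-0.21 = 0.2016^-0.21 = 1.400
D_Vesta = 1.400 × 1.87 km = 2.62 km

D ≈ 2.62 km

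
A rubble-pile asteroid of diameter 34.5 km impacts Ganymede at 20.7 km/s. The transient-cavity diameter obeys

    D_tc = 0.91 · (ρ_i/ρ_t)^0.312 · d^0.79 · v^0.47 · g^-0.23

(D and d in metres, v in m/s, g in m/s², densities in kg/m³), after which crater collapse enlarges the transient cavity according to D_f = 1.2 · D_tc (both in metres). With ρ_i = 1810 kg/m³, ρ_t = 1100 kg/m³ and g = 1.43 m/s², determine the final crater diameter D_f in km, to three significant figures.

In SI: d = 34500 m, v = 20700 m/s.
(ρ_i/ρ_t)^0.312 = (1810/1100)^0.312 = 1.168
d^0.79 = 34500^0.79 = 3845
v^0.47 = 20700^0.47 = 106.8
g^-0.23 = 1.43^-0.23 = 0.9210
D_tc = 0.91 × 1.168 × 3845 × 106.8 × 0.9210 = 4.020 × 10^5 m
D_f = 1.2 × 4.020 × 10^5 = 4.824 × 10^5 m
     = 482.4 km

D_f ≈ 482 km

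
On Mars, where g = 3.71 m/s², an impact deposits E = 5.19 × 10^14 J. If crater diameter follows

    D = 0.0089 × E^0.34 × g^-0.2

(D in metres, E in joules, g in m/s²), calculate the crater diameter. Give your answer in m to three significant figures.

E^0.34 = (5.19 × 10^14)^0.34 = 1.007 × 10^5
g^-0.2 = 3.71^-0.2 = 0.7694
D = 0.0089 × 1.007 × 10^5 × 0.7694 = 689.6 m

D ≈ 690 m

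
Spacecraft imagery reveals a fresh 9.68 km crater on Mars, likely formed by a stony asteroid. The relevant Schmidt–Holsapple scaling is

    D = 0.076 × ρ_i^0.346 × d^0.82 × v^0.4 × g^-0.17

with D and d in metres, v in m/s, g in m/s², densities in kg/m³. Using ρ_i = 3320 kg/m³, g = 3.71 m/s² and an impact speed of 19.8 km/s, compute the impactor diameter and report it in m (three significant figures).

Rearranging for d: d = [D / (0.076 · 3320^0.346 · 19800^0.4 · 3.71^-0.17)]^(1/0.82).
D = 9680 m.
3320^0.346 = 16.53
19800^0.4 = 52.32
3.71^-0.17 = 0.8002
Denominator = 0.076 × 16.53 × 52.32 × 0.8002 = 52.60
D / 52.60 = 9680 / 52.60 = 184.0
d = 184.0^(1/0.82) = 184.0^1.2195 = 578.0 m

d ≈ 578 m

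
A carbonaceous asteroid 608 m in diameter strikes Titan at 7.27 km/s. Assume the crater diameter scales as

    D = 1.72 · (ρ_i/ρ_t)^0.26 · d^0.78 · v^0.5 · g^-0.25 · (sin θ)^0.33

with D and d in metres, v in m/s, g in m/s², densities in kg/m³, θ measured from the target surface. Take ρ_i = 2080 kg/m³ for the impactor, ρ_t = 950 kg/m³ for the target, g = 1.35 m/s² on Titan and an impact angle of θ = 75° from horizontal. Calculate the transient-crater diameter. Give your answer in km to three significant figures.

D ≈ 24.5 km

In SI units: v = 7270 m/s.
(ρ_i/ρ_t)^0.26 = (2080/950)^0.26 = 1.226
d^0.78 = 608^0.78 = 148.4
v^0.5 = 7270^0.5 = 85.26
g^-0.25 = 1.35^-0.25 = 0.9277
(sin 75°)^0.33 = 0.9659^0.33 = 0.9886
D = 1.72 × 1.226 × 148.4 × 85.26 × 0.9277 × 0.9886 = 24470 m
   = 24.47 km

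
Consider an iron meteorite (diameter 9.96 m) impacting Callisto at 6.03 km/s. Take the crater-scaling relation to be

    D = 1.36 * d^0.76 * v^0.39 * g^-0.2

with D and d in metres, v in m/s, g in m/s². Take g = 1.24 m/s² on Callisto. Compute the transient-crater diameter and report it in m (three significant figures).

In SI units: v = 6030 m/s.
d^0.76 = 9.96^0.76 = 5.737
v^0.39 = 6030^0.39 = 29.81
g^-0.2 = 1.24^-0.2 = 0.9579
D = 1.36 × 5.737 × 29.81 × 0.9579 = 222.8 m

D ≈ 223 m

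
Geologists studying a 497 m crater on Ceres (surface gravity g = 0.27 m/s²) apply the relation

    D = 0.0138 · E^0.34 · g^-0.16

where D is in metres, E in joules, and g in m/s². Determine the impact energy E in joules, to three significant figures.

Rearranging: E = [D / (0.0138 · g^-0.16)]^(1/0.34).
g^-0.16 = 0.27^-0.16 = 1.233
D / (0.0138 × 1.233) = 497 / (0.01702) = 2.920 × 10^4
E = (2.920 × 10^4)^2.9412 = 1.360 × 10^13 J

E ≈ 1.36 × 10^13 J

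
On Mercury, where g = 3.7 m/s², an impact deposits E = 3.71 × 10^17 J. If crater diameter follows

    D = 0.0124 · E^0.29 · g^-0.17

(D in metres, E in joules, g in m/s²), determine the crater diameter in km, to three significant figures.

E^0.29 = (3.71 × 10^17)^0.29 = 1.245 × 10^5
g^-0.17 = 3.7^-0.17 = 0.8006
D = 0.0124 × 1.245 × 10^5 × 0.8006 = 1236 m
   = 1.236 km

D ≈ 1.24 km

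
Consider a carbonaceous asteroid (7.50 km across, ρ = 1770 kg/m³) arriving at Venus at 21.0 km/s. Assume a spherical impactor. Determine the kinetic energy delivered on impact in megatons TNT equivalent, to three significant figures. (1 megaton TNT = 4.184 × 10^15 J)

d = 7500 m; v = 21000 m/s.
Mass m = (π/6) ρ d³ = (π/6) × 1770 × (7500)³ = 3.910 × 10^14 kg
E = ½ m v² = 0.5 × 3.910 × 10^14 × (21000)² = 8.622 × 10^22 J
   = 8.622 × 10^22 / 4.184×10^15 = 2.061 × 10^7 Mt

E ≈ 2.06 × 10^7 Mt TNT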